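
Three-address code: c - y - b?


Break into single-operator statements:
t1 = c - y
t2 = t1 - b


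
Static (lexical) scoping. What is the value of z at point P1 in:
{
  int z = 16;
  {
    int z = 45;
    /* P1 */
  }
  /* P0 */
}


z declared in the same block as P1
z = 45


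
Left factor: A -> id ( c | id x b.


Common prefix: 'id'
Factored: A -> id A', A' -> ( c | x b


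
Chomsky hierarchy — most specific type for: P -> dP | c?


Right-linear: every RHS is a terminal or a terminal followed by one nonterminal
Classification: Type 3 (Regular)


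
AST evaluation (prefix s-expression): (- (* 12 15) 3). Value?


Evaluate inner: (* 12 15) = 180
Evaluate root: (- 180 3) = 177
Result: 177


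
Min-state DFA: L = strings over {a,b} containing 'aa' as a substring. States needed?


KMP-style automaton: 2 progress states + 1 absorbing accept = 3
Minimal DFA: 3 states


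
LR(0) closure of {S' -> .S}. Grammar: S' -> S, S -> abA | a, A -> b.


Start: S' -> .S
For each item with dot before a nonterminal B, add B -> .γ for every B-production
Closure: [S' -> .S, S -> .abA, S -> .a]


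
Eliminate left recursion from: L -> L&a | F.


Left-recursive alternatives: L&a; non-recursive: F
Introduce L': L -> FL', L' -> &aL' | ε


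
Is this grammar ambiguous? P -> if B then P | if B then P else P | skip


dangling else: 'if B then if B then skip else skip' parses two ways
Ambiguous


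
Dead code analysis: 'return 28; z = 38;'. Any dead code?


statement follows a return and is unreachable
Dead: 'z = 38'


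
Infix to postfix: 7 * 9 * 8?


Left to right (same or higher precedence on left)
Postfix: 7 9 * 8 *


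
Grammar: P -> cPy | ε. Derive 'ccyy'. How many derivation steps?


Derivation: P => cPy => ccPyy => ccyy
Steps: 3


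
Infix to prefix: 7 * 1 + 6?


left-to-right (same/higher precedence on left): tree is (+ (* 7 1) 6)
Prefix: + * 7 1 6


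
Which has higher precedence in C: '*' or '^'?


'*' is multiplicative (level 10); '^' is bitwise XOR (level 4)
Higher level binds tighter
'*' has higher precedence than '^'


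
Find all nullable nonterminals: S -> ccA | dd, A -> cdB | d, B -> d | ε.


A nonterminal is nullable iff some alternative derives ε (directly, or every symbol in it is nullable)
Nullable: {B}


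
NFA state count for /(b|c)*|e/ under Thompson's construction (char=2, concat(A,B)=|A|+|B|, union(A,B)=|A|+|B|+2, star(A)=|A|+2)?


Syntax tree has 3 char leaf(s), 2 union(s), 1 star(s)
chars contribute 3×2 = 6; each union adds +2; each star adds +2
Total: 6 + 4 + 2 = 12 states


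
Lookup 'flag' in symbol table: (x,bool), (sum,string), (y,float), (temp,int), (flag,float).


Lookup 'flag' → type float


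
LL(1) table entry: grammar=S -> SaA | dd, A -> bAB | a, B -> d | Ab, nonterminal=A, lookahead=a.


For [A, a]: 'a' ∈ FIRST(a)
Entry: A -> a


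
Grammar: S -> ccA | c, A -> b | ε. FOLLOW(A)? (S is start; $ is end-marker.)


$ ∈ FOLLOW(S). For each A -> αBβ: add FIRST(β)\{ε} to FOLLOW(B); if β nullable, add FOLLOW(A).
FOLLOW(A) = {$}


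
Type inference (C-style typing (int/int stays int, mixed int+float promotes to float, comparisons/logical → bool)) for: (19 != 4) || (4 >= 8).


Operand types: bool || bool
Rule: logical operators take bool operands and yield bool
Result type: bool


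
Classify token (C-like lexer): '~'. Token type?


Pattern: operator symbol
Type: OPERATOR


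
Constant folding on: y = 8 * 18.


8 * 18 = 144 at compile time
Optimized: y = 144


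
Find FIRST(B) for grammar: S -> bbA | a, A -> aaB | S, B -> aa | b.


Per alternative of B: FIRST(aa) = {a}; FIRST(b) = {b}
FIRST(B) = {a, b}


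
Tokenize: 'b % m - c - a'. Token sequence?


Scan left to right, longest-match per lexeme
Tokens: ID(b), OP(%), ID(m), OP(-), ID(c), OP(-), ID(a)


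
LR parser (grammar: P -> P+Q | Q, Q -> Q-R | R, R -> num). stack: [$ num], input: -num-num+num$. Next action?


'num' on top is the handle for R -> num
Action: reduce (R -> num)


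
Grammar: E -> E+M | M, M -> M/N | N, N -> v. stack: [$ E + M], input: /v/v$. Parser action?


'/' can extend M; shift to build M -> M/N
Action: shift


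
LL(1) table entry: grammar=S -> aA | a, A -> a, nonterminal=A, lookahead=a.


For [A, a]: 'a' ∈ FIRST(a)
Entry: A -> a


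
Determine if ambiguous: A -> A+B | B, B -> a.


precedence layered via separate nonterminal B: deterministic
Unambiguous


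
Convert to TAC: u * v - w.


Break into single-operator statements:
t1 = u * v
t2 = t1 - w


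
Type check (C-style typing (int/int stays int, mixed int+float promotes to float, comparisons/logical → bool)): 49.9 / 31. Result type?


Operand types: float / int
Rule: mixed int/float promotes to float; int/int stays int
Result type: float


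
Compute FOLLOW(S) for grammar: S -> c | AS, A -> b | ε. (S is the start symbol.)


$ ∈ FOLLOW(S). For each A -> αBβ: add FIRST(β)\{ε} to FOLLOW(B); if β nullable, add FOLLOW(A).
FOLLOW(S) = {$}


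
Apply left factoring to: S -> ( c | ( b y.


Common prefix: '('
Factored: S -> ( S', S' -> c | b y


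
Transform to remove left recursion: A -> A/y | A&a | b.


Left-recursive alternatives: A/y, A&a; non-recursive: b
Introduce A': A -> bA', A' -> /yA' | &aA' | ε


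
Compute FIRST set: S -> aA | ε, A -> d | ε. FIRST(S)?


Per alternative of S: FIRST(aA) = {a}; FIRST(ε) = {ε}
FIRST(S) = {a, ε}


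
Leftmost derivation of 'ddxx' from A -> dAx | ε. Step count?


Derivation: A => dAx => ddAxx => ddxx
Steps: 3


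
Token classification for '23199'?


Pattern: digits only
Type: INTEGER_LITERAL


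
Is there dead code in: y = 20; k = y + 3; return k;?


y is read by k's definition; k is returned
No dead code


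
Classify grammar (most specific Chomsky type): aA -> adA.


LHS has context (more than one symbol) and |LHS| ≤ |RHS|
Classification: Type 1 (Context-Sensitive)


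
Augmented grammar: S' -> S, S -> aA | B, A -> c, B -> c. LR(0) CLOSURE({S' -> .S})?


Start: S' -> .S
For each item with dot before a nonterminal B, add B -> .γ for every B-production
Closure: [S' -> .S, S -> .aA, S -> .B, B -> .c]


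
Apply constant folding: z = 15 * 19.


15 * 19 = 285 at compile time
Optimized: z = 285


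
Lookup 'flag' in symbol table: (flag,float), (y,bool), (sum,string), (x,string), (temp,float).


Lookup 'flag' → type float


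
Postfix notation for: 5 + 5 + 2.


Left to right (same or higher precedence on left)
Postfix: 5 5 + 2 +


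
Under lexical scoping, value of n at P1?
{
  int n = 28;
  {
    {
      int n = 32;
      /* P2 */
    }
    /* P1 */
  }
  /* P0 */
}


P1's block does not declare n; resolves to the enclosing declaration at depth 0
n = 28


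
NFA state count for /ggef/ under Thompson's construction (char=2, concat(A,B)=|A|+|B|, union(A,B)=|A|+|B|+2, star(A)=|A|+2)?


Syntax tree has 4 char leaf(s), 0 union(s), 0 star(s)
chars contribute 4×2 = 8; each union adds +2; each star adds +2
Total: 8 + 0 + 0 = 8 states


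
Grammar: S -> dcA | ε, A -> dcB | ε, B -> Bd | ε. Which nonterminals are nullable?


A nonterminal is nullable iff some alternative derives ε (directly, or every symbol in it is nullable)
Nullable: {A, B, S}


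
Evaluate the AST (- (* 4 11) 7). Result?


Evaluate inner: (* 4 11) = 44
Evaluate root: (- 44 7) = 37
Result: 37


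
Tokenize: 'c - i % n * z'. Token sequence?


Scan left to right, longest-match per lexeme
Tokens: ID(c), OP(-), ID(i), OP(%), ID(n), OP(*), ID(z)


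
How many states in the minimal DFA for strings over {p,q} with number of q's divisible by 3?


Track (count of q) mod 3: states 0..2, accept at 0
Minimal DFA: 3 states


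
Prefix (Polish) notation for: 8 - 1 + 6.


left-to-right (same/higher precedence on left): tree is (+ (- 8 1) 6)
Prefix: + - 8 1 6


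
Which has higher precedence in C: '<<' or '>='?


'<<' is shift (level 8); '>=' is relational (level 7)
Higher level binds tighter
'<<' has higher precedence than '>='


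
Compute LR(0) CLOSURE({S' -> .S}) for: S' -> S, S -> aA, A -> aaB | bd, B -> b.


Start: S' -> .S
For each item with dot before a nonterminal B, add B -> .γ for every B-production
Closure: [S' -> .S, S -> .aA]


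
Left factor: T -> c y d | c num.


Common prefix: 'c'
Factored: T -> c T', T' -> y d | num


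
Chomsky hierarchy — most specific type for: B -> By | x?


Left-linear: every RHS is a terminal or one nonterminal followed by a terminal
Classification: Type 3 (Regular)


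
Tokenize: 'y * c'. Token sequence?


Scan left to right, longest-match per lexeme
Tokens: ID(y), OP(*), ID(c)


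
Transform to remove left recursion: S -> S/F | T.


Left-recursive alternatives: S/F; non-recursive: T
Introduce S': S -> TS', S' -> /FS' | ε


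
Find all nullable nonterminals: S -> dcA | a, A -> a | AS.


A nonterminal is nullable iff some alternative derives ε (directly, or every symbol in it is nullable)
Nullable: {}


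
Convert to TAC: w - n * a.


Break into single-operator statements:
t1 = n * a
t2 = w - t1


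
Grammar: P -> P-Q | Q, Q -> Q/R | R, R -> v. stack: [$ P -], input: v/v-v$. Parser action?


no handle ('P-' is not any RHS); shift 'v'
Action: shift


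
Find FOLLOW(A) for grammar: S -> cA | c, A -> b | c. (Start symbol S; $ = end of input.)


$ ∈ FOLLOW(S). For each A -> αBβ: add FIRST(β)\{ε} to FOLLOW(B); if β nullable, add FOLLOW(A).
FOLLOW(A) = {$}


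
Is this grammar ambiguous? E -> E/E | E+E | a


'a/a+a' has two parse trees (no precedence encoded between / and +)
Ambiguous


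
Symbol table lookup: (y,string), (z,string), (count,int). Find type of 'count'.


Lookup 'count' → type int


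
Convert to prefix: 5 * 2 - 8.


left-to-right (same/higher precedence on left): tree is (- (* 5 2) 8)
Prefix: - * 5 2 8


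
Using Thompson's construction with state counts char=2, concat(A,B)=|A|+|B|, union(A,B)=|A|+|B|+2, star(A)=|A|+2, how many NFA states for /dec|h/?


Syntax tree has 4 char leaf(s), 1 union(s), 0 star(s)
chars contribute 4×2 = 8; each union adds +2; each star adds +2
Total: 8 + 2 + 0 = 10 states


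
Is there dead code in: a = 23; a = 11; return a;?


first assignment to a is overwritten before any read
Dead: 'a = 23'


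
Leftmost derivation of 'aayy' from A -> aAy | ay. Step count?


Derivation: A => aAy => aayy
Steps: 2


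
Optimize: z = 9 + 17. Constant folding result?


9 + 17 = 26 at compile time
Optimized: z = 26


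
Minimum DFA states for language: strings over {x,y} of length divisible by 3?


Track length mod 3: states 0..2, accept at 0
Minimal DFA: 3 states


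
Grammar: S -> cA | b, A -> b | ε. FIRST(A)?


Per alternative of A: FIRST(b) = {b}; FIRST(ε) = {ε}
FIRST(A) = {b, ε}


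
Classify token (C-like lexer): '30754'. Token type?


Pattern: digits only
Type: INTEGER_LITERAL


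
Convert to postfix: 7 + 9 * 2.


* has higher precedence, evaluate 9*2 first
Postfix: 7 9 2 * +


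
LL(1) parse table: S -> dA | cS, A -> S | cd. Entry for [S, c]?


For [S, c]: 'c' ∈ FIRST(cS)
Entry: S -> cS


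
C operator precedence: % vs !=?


'%' is multiplicative (level 10); '!=' is equality (level 6)
Higher level binds tighter
'%' has higher precedence than '!='


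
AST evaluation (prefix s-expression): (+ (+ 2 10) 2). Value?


Evaluate inner: (+ 2 10) = 12
Evaluate root: (+ 12 2) = 14
Result: 14


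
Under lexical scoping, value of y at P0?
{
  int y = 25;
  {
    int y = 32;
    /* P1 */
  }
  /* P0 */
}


y declared in the same block as P0
y = 25


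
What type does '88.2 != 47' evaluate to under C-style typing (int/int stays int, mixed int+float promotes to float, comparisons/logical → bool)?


Operand types: float != int
Rule: comparison yields bool
Result type: bool


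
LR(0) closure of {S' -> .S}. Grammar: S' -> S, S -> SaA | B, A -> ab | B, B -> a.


Start: S' -> .S
For each item with dot before a nonterminal B, add B -> .γ for every B-production
Closure: [S' -> .S, S -> .SaA, S -> .B, B -> .a]


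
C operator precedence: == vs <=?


'<=' is relational (level 7); '==' is equality (level 6)
Higher level binds tighter
'<=' has higher precedence than '=='


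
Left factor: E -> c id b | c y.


Common prefix: 'c'
Factored: E -> c E', E' -> id b | y


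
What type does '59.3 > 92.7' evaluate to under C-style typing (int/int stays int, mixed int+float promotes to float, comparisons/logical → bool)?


Operand types: float > float
Rule: comparison yields bool
Result type: bool


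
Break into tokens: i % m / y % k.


Scan left to right, longest-match per lexeme
Tokens: ID(i), OP(%), ID(m), OP(/), ID(y), OP(%), ID(k)


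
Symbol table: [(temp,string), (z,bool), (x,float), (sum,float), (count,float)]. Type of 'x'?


Lookup 'x' → type float


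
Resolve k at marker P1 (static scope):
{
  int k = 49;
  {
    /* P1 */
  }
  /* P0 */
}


P1's block does not declare k; resolves to the enclosing declaration at depth 0
k = 49


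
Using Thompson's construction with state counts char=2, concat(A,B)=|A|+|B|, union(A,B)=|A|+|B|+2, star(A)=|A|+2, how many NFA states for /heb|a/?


Syntax tree has 4 char leaf(s), 1 union(s), 0 star(s)
chars contribute 4×2 = 8; each union adds +2; each star adds +2
Total: 8 + 2 + 0 = 10 states


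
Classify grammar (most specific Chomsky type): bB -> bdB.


LHS has context (more than one symbol) and |LHS| ≤ |RHS|
Classification: Type 1 (Context-Sensitive)


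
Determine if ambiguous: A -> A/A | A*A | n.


'n/n*n' has two parse trees (no precedence encoded between / and *)
Ambiguous


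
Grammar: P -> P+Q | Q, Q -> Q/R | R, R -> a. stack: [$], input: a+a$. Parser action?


no handle on stack; shift 'a'
Action: shift


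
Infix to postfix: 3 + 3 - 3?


Left to right (same or higher precedence on left)
Postfix: 3 3 + 3 -


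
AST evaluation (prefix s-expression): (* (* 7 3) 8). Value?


Evaluate inner: (* 7 3) = 21
Evaluate root: (* 21 8) = 168
Result: 168


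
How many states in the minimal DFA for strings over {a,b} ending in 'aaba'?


Track the longest suffix of input matching a prefix of 'aaba': 5 classes (prefixes of length 0..4)
Minimal DFA: 5 states


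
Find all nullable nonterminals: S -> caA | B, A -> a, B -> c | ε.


A nonterminal is nullable iff some alternative derives ε (directly, or every symbol in it is nullable)
Nullable: {B, S}


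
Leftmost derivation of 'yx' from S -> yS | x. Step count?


Derivation: S => yS => yx
Steps: 2


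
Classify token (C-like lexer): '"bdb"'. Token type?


Pattern: double-quoted sequence
Type: STRING_LITERAL


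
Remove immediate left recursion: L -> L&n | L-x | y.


Left-recursive alternatives: L&n, L-x; non-recursive: y
Introduce L': L -> yL', L' -> &nL' | -xL' | ε


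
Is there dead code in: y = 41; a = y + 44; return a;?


y is read by a's definition; a is returned
No dead code


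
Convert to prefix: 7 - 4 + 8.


left-to-right (same/higher precedence on left): tree is (+ (- 7 4) 8)
Prefix: + - 7 4 8


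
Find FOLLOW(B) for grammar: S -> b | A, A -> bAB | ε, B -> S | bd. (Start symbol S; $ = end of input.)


$ ∈ FOLLOW(S). For each A -> αBβ: add FIRST(β)\{ε} to FOLLOW(B); if β nullable, add FOLLOW(A).
FOLLOW(B) = {$, b}


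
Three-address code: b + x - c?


Break into single-operator statements:
t1 = b + x
t2 = t1 - c


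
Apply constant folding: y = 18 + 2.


18 + 2 = 20 at compile time
Optimized: y = 20


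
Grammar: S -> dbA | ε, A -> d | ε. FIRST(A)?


Per alternative of A: FIRST(d) = {d}; FIRST(ε) = {ε}
FIRST(A) = {d, ε}


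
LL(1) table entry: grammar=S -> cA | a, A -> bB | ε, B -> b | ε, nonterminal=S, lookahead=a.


For [S, a]: 'a' ∈ FIRST(a)
Entry: S -> a


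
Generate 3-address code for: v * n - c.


Break into single-operator statements:
t1 = v * n
t2 = t1 - c


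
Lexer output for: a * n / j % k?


Scan left to right, longest-match per lexeme
Tokens: ID(a), OP(*), ID(n), OP(/), ID(j), OP(%), ID(k)


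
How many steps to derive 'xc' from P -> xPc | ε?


Derivation: P => xPc => xc
Steps: 2


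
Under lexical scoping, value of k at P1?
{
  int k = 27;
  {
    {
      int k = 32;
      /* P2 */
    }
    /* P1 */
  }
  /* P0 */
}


P1's block does not declare k; resolves to the enclosing declaration at depth 0
k = 27


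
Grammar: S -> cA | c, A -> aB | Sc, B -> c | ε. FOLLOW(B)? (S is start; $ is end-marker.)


$ ∈ FOLLOW(S). For each A -> αBβ: add FIRST(β)\{ε} to FOLLOW(B); if β nullable, add FOLLOW(A).
FOLLOW(B) = {$, c}


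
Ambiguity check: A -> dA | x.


right-linear, alternatives start with distinct terminals 'd' vs 'x': unique leftmost derivation
Unambiguous


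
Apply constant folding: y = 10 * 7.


10 * 7 = 70 at compile time
Optimized: y = 70


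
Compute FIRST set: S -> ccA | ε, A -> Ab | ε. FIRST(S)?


Per alternative of S: FIRST(ccA) = {c}; FIRST(ε) = {ε}
FIRST(S) = {c, ε}


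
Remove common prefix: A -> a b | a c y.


Common prefix: 'a'
Factored: A -> a A', A' -> b | c y


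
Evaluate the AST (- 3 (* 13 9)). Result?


Evaluate inner: (* 13 9) = 117
Evaluate root: (- 3 117) = -114
Result: -114


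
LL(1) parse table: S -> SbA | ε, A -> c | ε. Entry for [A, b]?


For [A, b]: ε is nullable and 'b' ∈ FOLLOW(A)
Entry: A -> ε


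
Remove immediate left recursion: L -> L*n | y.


Left-recursive alternatives: L*n; non-recursive: y
Introduce L': L -> yL', L' -> *nL' | ε


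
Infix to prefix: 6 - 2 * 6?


'*' binds tighter: tree is (- 6 (* 2 6))
Prefix: - 6 * 2 6


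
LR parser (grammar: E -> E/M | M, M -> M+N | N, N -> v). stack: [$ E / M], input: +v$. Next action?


'+' can extend M; shift to build M -> M+N
Action: shift


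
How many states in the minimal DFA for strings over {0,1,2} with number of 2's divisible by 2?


Track (count of 2) mod 2: states 0..1, accept at 0
Minimal DFA: 2 states


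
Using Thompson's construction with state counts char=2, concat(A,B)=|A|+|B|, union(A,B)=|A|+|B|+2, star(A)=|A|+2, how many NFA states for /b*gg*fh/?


Syntax tree has 5 char leaf(s), 0 union(s), 2 star(s)
chars contribute 5×2 = 10; each union adds +2; each star adds +2
Total: 10 + 0 + 4 = 14 states


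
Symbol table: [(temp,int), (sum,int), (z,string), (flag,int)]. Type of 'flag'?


Lookup 'flag' → type int


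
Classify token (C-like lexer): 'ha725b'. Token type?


Pattern: letter/underscore followed by alphanumerics, not a keyword
Type: IDENTIFIER


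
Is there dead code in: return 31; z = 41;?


statement follows a return and is unreachable
Dead: 'z = 41'


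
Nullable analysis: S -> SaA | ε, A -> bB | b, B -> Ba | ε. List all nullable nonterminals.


A nonterminal is nullable iff some alternative derives ε (directly, or every symbol in it is nullable)
Nullable: {B, S}


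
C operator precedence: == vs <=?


'<=' is relational (level 7); '==' is equality (level 6)
Higher level binds tighter
'<=' has higher precedence than '=='


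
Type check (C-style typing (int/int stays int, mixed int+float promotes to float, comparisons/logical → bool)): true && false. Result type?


Operand types: bool && bool
Rule: logical operators take bool operands and yield bool
Result type: bool


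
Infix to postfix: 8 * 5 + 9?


Left to right (same or higher precedence on left)
Postfix: 8 5 * 9 +


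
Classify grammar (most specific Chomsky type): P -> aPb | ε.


Single nonterminal LHS, but a^n b^n is not regular
Classification: Type 2 (Context-Free)


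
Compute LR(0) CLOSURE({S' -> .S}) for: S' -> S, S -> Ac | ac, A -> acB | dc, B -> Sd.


Start: S' -> .S
For each item with dot before a nonterminal B, add B -> .γ for every B-production
Closure: [S' -> .S, S -> .Ac, S -> .ac, A -> .acB, A -> .dc]


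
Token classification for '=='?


Pattern: operator symbol
Type: OPERATOR


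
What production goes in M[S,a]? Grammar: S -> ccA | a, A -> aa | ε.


For [S, a]: 'a' ∈ FIRST(a)
Entry: S -> a


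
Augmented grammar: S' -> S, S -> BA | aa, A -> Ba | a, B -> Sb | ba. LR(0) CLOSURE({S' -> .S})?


Start: S' -> .S
For each item with dot before a nonterminal B, add B -> .γ for every B-production
Closure: [S' -> .S, S -> .BA, S -> .aa, B -> .Sb, B -> .ba]


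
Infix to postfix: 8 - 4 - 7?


Left to right (same or higher precedence on left)
Postfix: 8 4 - 7 -


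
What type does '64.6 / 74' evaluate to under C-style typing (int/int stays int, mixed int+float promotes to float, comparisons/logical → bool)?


Operand types: float / int
Rule: mixed int/float promotes to float; int/int stays int
Result type: float


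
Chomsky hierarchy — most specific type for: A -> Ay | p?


Left-linear: every RHS is a terminal or one nonterminal followed by a terminal
Classification: Type 3 (Regular)


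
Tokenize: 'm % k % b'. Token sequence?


Scan left to right, longest-match per lexeme
Tokens: ID(m), OP(%), ID(k), OP(%), ID(b)


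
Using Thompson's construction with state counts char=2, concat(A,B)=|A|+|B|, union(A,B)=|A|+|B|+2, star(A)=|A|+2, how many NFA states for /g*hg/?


Syntax tree has 3 char leaf(s), 0 union(s), 1 star(s)
chars contribute 3×2 = 6; each union adds +2; each star adds +2
Total: 6 + 0 + 2 = 8 states


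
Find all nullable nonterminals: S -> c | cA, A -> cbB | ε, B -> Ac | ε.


A nonterminal is nullable iff some alternative derives ε (directly, or every symbol in it is nullable)
Nullable: {A, B}


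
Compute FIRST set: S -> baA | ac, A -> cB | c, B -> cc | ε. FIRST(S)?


Per alternative of S: FIRST(baA) = {b}; FIRST(ac) = {a}
FIRST(S) = {a, b}


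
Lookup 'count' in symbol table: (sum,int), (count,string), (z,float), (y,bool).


Lookup 'count' → type string


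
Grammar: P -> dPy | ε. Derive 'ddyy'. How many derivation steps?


Derivation: P => dPy => ddPyy => ddyy
Steps: 3


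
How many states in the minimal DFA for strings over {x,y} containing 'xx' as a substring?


KMP-style automaton: 2 progress states + 1 absorbing accept = 3
Minimal DFA: 3 states


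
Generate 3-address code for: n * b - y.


Break into single-operator statements:
t1 = n * b
t2 = t1 - y


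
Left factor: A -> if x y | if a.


Common prefix: 'if'
Factored: A -> if A', A' -> x y | a


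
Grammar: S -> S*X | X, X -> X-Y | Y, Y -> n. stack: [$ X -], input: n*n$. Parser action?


no handle; shift 'n'
Action: shift


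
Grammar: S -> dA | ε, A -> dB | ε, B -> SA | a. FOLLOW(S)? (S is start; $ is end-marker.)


$ ∈ FOLLOW(S). For each A -> αBβ: add FIRST(β)\{ε} to FOLLOW(B); if β nullable, add FOLLOW(A).
FOLLOW(S) = {$, d}


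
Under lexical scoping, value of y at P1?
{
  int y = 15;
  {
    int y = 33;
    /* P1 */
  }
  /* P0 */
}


y declared in the same block as P1
y = 33


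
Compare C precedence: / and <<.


'/' is multiplicative (level 10); '<<' is shift (level 8)
Higher level binds tighter
'/' has higher precedence than '<<'


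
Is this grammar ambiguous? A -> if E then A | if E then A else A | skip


dangling else: 'if E then if E then skip else skip' parses two ways
Ambiguous


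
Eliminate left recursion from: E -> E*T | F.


Left-recursive alternatives: E*T; non-recursive: F
Introduce E': E -> FE', E' -> *TE' | ε


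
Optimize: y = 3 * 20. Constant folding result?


3 * 20 = 60 at compile time
Optimized: y = 60


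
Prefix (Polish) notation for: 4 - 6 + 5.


left-to-right (same/higher precedence on left): tree is (+ (- 4 6) 5)
Prefix: + - 4 6 5


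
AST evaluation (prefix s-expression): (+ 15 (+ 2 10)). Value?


Evaluate inner: (+ 2 10) = 12
Evaluate root: (+ 15 12) = 27
Result: 27


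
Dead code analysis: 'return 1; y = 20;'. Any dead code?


statement follows a return and is unreachable
Dead: 'y = 20'


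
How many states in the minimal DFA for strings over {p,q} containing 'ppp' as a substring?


KMP-style automaton: 3 progress states + 1 absorbing accept = 4
Minimal DFA: 4 states


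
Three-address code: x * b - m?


Break into single-operator statements:
t1 = x * b
t2 = t1 - m


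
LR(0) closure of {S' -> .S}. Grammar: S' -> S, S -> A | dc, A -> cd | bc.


Start: S' -> .S
For each item with dot before a nonterminal B, add B -> .γ for every B-production
Closure: [S' -> .S, S -> .A, S -> .dc, A -> .cd, A -> .bc]


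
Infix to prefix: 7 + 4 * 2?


'*' binds tighter: tree is (+ 7 (* 4 2))
Prefix: + 7 * 4 2


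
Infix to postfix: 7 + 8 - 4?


Left to right (same or higher precedence on left)
Postfix: 7 8 + 4 -


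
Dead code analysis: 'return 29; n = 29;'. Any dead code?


statement follows a return and is unreachable
Dead: 'n = 29'


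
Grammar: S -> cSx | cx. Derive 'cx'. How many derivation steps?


Derivation: S => cx
Steps: 1


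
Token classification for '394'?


Pattern: digits only
Type: INTEGER_LITERAL


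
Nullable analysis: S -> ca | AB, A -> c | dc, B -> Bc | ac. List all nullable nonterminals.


A nonterminal is nullable iff some alternative derives ε (directly, or every symbol in it is nullable)
Nullable: {}


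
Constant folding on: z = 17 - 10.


17 - 10 = 7 at compile time
Optimized: z = 7


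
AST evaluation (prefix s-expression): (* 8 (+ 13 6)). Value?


Evaluate inner: (+ 13 6) = 19
Evaluate root: (* 8 19) = 152
Result: 152


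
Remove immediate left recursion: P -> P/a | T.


Left-recursive alternatives: P/a; non-recursive: T
Introduce P': P -> TP', P' -> /aP' | ε


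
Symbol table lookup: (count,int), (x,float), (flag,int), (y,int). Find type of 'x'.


Lookup 'x' → type float


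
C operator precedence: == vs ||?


'==' is equality (level 6); '||' is logical OR (level 1)
Higher level binds tighter
'==' has higher precedence than '||'


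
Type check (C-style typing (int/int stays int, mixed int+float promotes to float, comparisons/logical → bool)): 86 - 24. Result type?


Operand types: int - int
Rule: mixed int/float promotes to float; int/int stays int
Result type: int


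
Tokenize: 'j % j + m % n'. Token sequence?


Scan left to right, longest-match per lexeme
Tokens: ID(j), OP(%), ID(j), OP(+), ID(m), OP(%), ID(n)


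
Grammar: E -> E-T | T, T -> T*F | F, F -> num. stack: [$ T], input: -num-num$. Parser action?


lookahead ∉ {*} so T won't extend; reduce E -> T
Action: reduce (E -> T)


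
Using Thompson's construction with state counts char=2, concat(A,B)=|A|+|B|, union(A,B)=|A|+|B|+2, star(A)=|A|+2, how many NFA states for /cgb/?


Syntax tree has 3 char leaf(s), 0 union(s), 0 star(s)
chars contribute 3×2 = 6; each union adds +2; each star adds +2
Total: 6 + 0 + 0 = 6 states


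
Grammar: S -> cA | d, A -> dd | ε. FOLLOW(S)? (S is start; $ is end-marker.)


$ ∈ FOLLOW(S). For each A -> αBβ: add FIRST(β)\{ε} to FOLLOW(B); if β nullable, add FOLLOW(A).
FOLLOW(S) = {$}


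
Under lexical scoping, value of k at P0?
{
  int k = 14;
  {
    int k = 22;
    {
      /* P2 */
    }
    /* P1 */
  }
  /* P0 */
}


k declared in the same block as P0
k = 14


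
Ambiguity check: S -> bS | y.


right-linear, alternatives start with distinct terminals 'b' vs 'y': unique leftmost derivation
Unambiguous


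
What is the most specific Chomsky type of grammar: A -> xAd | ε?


Single nonterminal LHS, but x^n d^n is not regular
Classification: Type 2 (Context-Free)


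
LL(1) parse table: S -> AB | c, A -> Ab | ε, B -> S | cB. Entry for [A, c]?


For [A, c]: ε is nullable and 'c' ∈ FOLLOW(A)
Entry: A -> ε


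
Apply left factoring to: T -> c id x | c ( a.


Common prefix: 'c'
Factored: T -> c T', T' -> id x | ( a


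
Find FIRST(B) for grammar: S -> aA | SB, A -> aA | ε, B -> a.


Per alternative of B: FIRST(a) = {a}
FIRST(B) = {a}


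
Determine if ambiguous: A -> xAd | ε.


balanced x^n…d^n: each string has a unique parse
Unambiguous


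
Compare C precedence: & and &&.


'&' is bitwise AND (level 5); '&&' is logical AND (level 2)
Higher level binds tighter
'&' has higher precedence than '&&'


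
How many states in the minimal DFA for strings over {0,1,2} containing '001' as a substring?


KMP-style automaton: 3 progress states + 1 absorbing accept = 4
Minimal DFA: 4 states


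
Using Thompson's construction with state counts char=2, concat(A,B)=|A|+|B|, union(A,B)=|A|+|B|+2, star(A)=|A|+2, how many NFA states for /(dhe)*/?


Syntax tree has 3 char leaf(s), 0 union(s), 1 star(s)
chars contribute 3×2 = 6; each union adds +2; each star adds +2
Total: 6 + 0 + 2 = 8 states


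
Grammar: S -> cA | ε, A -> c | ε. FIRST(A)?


Per alternative of A: FIRST(c) = {c}; FIRST(ε) = {ε}
FIRST(A) = {c, ε}


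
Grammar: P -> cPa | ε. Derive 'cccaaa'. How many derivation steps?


Derivation: P => cPa => ccPaa => cccPaaa => cccaaa
Steps: 4


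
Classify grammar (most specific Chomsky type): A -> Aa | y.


Left-linear: every RHS is a terminal or one nonterminal followed by a terminal
Classification: Type 3 (Regular)


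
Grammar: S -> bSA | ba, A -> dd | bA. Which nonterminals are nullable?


A nonterminal is nullable iff some alternative derives ε (directly, or every symbol in it is nullable)
Nullable: {}


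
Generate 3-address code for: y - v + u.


Break into single-operator statements:
t1 = y - v
t2 = t1 + u


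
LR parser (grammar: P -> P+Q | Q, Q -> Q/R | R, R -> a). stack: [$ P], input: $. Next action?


start symbol P on stack, input exhausted
Action: accept


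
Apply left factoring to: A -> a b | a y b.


Common prefix: 'a'
Factored: A -> a A', A' -> b | y b


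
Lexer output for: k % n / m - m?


Scan left to right, longest-match per lexeme
Tokens: ID(k), OP(%), ID(n), OP(/), ID(m), OP(-), ID(m)


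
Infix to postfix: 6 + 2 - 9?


Left to right (same or higher precedence on left)
Postfix: 6 2 + 9 -


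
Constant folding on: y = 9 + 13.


9 + 13 = 22 at compile time
Optimized: y = 22


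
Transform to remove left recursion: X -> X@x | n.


Left-recursive alternatives: X@x; non-recursive: n
Introduce X': X -> nX', X' -> @xX' | ε


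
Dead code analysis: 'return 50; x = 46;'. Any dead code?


statement follows a return and is unreachable
Dead: 'x = 46'


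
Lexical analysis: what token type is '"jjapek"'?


Pattern: double-quoted sequence
Type: STRING_LITERAL


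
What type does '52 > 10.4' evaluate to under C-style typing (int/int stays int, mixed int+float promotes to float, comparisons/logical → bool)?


Operand types: int > float
Rule: comparison yields bool
Result type: bool


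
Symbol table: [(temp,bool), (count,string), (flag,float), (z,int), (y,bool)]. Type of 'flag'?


Lookup 'flag' → type float


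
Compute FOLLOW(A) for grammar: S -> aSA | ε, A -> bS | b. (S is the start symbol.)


$ ∈ FOLLOW(S). For each A -> αBβ: add FIRST(β)\{ε} to FOLLOW(B); if β nullable, add FOLLOW(A).
FOLLOW(A) = {$, b}


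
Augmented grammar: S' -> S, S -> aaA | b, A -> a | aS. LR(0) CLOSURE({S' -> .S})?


Start: S' -> .S
For each item with dot before a nonterminal B, add B -> .γ for every B-production
Closure: [S' -> .S, S -> .aaA, S -> .b]


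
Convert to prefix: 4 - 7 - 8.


left-to-right (same/higher precedence on left): tree is (- (- 4 7) 8)
Prefix: - - 4 7 8


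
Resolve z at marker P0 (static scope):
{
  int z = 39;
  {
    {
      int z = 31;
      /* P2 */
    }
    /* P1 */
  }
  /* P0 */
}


z declared in the same block as P0
z = 39


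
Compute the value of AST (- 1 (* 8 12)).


Evaluate inner: (* 8 12) = 96
Evaluate root: (- 1 96) = -95
Result: -95


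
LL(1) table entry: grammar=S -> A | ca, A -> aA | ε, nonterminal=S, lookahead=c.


For [S, c]: 'c' ∈ FIRST(ca)
Entry: S -> ca


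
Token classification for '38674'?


Pattern: digits only
Type: INTEGER_LITERAL


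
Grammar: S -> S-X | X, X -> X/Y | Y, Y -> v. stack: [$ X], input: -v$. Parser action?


lookahead ∉ {/} so X won't extend; reduce S -> X
Action: reduce (S -> X)


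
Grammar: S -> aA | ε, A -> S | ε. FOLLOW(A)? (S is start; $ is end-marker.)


$ ∈ FOLLOW(S). For each A -> αBβ: add FIRST(β)\{ε} to FOLLOW(B); if β nullable, add FOLLOW(A).
FOLLOW(A) = {$}


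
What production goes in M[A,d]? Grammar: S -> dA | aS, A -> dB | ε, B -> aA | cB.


For [A, d]: 'd' ∈ FIRST(dB)
Entry: A -> dB


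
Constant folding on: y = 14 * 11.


14 * 11 = 154 at compile time
Optimized: y = 154


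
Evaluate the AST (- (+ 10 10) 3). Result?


Evaluate inner: (+ 10 10) = 20
Evaluate root: (- 20 3) = 17
Result: 17


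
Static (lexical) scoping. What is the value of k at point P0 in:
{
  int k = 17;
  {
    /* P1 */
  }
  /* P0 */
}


k declared in the same block as P0
k = 17


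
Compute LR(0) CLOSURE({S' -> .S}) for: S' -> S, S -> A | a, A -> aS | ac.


Start: S' -> .S
For each item with dot before a nonterminal B, add B -> .γ for every B-production
Closure: [S' -> .S, S -> .A, S -> .a, A -> .aS, A -> .ac]


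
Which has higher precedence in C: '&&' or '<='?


'<=' is relational (level 7); '&&' is logical AND (level 2)
Higher level binds tighter
'<=' has higher precedence than '&&'


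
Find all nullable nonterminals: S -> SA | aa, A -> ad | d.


A nonterminal is nullable iff some alternative derives ε (directly, or every symbol in it is nullable)
Nullable: {}


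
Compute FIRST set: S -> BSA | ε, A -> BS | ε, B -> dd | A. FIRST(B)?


Per alternative of B: FIRST(dd) = {d}; FIRST(A) = {d, ε}
FIRST(B) = {d, ε}


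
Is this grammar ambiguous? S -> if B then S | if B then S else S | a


dangling else: 'if B then if B then a else a' parses two ways
Ambiguous


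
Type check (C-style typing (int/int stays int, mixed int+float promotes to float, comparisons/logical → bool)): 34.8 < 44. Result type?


Operand types: float < int
Rule: comparison yields bool
Result type: bool


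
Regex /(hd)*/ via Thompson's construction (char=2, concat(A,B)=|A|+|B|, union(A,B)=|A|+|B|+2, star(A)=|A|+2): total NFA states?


Syntax tree has 2 char leaf(s), 0 union(s), 1 star(s)
chars contribute 2×2 = 4; each union adds +2; each star adds +2
Total: 4 + 0 + 2 = 6 states


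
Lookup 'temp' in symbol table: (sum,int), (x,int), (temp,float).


Lookup 'temp' → type float


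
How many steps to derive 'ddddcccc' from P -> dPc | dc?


Derivation: P => dPc => ddPcc => dddPccc => ddddcccc
Steps: 4


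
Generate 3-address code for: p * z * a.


Break into single-operator statements:
t1 = p * z
t2 = t1 * a


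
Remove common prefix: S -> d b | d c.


Common prefix: 'd'
Factored: S -> d S', S' -> b | c


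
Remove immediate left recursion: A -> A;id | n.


Left-recursive alternatives: A;id; non-recursive: n
Introduce A': A -> nA', A' -> ;idA' | ε


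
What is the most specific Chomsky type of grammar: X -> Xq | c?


Left-linear: every RHS is a terminal or one nonterminal followed by a terminal
Classification: Type 3 (Regular)


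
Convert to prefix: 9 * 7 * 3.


left-to-right (same/higher precedence on left): tree is (* (* 9 7) 3)
Prefix: * * 9 7 3


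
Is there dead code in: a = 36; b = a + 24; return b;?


a is read by b's definition; b is returned
No dead code


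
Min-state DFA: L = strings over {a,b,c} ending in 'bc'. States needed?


Track the longest suffix of input matching a prefix of 'bc': 3 classes (prefixes of length 0..2)
Minimal DFA: 3 states


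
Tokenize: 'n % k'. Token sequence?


Scan left to right, longest-match per lexeme
Tokens: ID(n), OP(%), ID(k)


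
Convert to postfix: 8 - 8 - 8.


Left to right (same or higher precedence on left)
Postfix: 8 8 - 8 -


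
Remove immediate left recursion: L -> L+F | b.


Left-recursive alternatives: L+F; non-recursive: b
Introduce L': L -> bL', L' -> +FL' | ε


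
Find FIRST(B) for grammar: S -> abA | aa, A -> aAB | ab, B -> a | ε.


Per alternative of B: FIRST(a) = {a}; FIRST(ε) = {ε}
FIRST(B) = {a, ε}


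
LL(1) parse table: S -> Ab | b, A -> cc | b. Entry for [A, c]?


For [A, c]: 'c' ∈ FIRST(cc)
Entry: A -> cc


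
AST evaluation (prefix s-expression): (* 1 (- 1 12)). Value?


Evaluate inner: (- 1 12) = -11
Evaluate root: (* 1 -11) = -11
Result: -11


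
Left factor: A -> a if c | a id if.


Common prefix: 'a'
Factored: A -> a A', A' -> if c | id if


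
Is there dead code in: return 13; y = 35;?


statement follows a return and is unreachable
Dead: 'y = 35'


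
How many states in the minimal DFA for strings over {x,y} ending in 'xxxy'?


Track the longest suffix of input matching a prefix of 'xxxy': 5 classes (prefixes of length 0..4)
Minimal DFA: 5 states


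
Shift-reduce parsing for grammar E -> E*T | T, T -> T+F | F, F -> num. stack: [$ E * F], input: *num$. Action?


'F' (not preceded by T+) is the handle for T -> F
Action: reduce (T -> F)


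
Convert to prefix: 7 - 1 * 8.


'*' binds tighter: tree is (- 7 (* 1 8))
Prefix: - 7 * 1 8


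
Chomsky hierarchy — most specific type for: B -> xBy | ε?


Single nonterminal LHS, but x^n y^n is not regular
Classification: Type 2 (Context-Free)


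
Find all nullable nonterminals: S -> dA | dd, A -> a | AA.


A nonterminal is nullable iff some alternative derives ε (directly, or every symbol in it is nullable)
Nullable: {}


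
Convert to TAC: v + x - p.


Break into single-operator statements:
t1 = v + x
t2 = t1 - p


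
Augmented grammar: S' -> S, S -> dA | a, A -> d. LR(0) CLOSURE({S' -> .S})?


Start: S' -> .S
For each item with dot before a nonterminal B, add B -> .γ for every B-production
Closure: [S' -> .S, S -> .dA, S -> .a]


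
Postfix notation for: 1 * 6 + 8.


Left to right (same or higher precedence on left)
Postfix: 1 6 * 8 +


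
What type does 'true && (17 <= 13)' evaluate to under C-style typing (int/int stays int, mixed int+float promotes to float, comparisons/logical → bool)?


Operand types: bool && bool
Rule: logical operators take bool operands and yield bool
Result type: bool


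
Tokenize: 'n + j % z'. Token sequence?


Scan left to right, longest-match per lexeme
Tokens: ID(n), OP(+), ID(j), OP(%), ID(z)


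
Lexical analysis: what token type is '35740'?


Pattern: digits only
Type: INTEGER_LITERAL


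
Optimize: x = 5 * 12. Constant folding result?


5 * 12 = 60 at compile time
Optimized: x = 60


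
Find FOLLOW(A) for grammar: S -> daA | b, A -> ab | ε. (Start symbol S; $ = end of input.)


$ ∈ FOLLOW(S). For each A -> αBβ: add FIRST(β)\{ε} to FOLLOW(B); if β nullable, add FOLLOW(A).
FOLLOW(A) = {$}


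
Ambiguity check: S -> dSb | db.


balanced d^n…b^n: each string has a unique parse
Unambiguous


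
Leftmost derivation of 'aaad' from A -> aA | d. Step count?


Derivation: A => aA => aaA => aaaA => aaad
Steps: 4


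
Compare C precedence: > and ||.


'>' is relational (level 7); '||' is logical OR (level 1)
Higher level binds tighter
'>' has higher precedence than '||'
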